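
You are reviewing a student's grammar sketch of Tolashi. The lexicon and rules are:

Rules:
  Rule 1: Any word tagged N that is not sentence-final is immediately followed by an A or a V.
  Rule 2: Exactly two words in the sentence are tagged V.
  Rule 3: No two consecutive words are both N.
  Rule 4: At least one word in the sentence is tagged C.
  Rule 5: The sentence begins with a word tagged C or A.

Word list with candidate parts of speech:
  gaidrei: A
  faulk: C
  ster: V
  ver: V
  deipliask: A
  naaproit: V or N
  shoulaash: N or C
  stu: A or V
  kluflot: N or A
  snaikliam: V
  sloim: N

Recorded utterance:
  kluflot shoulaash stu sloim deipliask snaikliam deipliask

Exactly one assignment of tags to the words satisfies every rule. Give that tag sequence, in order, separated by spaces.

A C V N A V A

Candidates per position — 1:kluflot {N,A}; 2:shoulaash {N,C}; 3:stu {A,V}; 4:sloim {N}; 5:deipliask {A}; 6:snaikliam {V}; 7:deipliask {A}.
Position 1: tagging it N would leave rule 1 unsatisfiable, so it must be A.
Position 2: tagging it N would leave rule 4 unsatisfiable, so it must be C.
Position 3: tagging it A would leave rule 2 unsatisfiable, so it must be V.
So the tagging must be: A C V N A V A.
Checking: rule 1 ✓; rule 2 ✓; rule 3 ✓; rule 4 ✓; rule 5 ✓.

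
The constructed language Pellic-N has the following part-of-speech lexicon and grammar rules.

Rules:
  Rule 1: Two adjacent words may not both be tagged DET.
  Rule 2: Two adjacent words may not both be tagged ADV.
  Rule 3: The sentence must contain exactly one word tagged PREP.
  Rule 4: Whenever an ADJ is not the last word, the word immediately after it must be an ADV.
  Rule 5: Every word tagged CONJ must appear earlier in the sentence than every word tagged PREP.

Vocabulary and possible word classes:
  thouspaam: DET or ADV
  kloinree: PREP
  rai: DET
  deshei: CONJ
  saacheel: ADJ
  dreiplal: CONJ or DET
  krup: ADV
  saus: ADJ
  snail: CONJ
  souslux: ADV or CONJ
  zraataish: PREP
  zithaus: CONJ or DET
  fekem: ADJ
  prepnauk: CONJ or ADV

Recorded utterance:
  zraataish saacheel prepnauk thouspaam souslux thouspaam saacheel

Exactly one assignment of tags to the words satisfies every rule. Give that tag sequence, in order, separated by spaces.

PREP ADJ ADV DET ADV DET ADJ

Candidates per position — 1:zraataish {PREP}; 2:saacheel {ADJ}; 3:prepnauk {CONJ,ADV}; 4:thouspaam {DET,ADV}; 5:souslux {ADV,CONJ}; 6:thouspaam {DET,ADV}; 7:saacheel {ADJ}.
At position 3, choosing CONJ makes rule 4 impossible to satisfy; hence ADV.
At position 4, choosing ADV makes rule 2 impossible to satisfy; hence DET.
At position 5, choosing CONJ makes rule 5 impossible to satisfy; hence ADV.
At position 6, choosing ADV makes rule 2 impossible to satisfy; hence DET.
That leaves exactly one tagging: PREP ADJ ADV DET ADV DET ADJ.
Verifying each rule — rule 1 ok; rule 2 ok; rule 3 ok; rule 4 ok; rule 5 ok.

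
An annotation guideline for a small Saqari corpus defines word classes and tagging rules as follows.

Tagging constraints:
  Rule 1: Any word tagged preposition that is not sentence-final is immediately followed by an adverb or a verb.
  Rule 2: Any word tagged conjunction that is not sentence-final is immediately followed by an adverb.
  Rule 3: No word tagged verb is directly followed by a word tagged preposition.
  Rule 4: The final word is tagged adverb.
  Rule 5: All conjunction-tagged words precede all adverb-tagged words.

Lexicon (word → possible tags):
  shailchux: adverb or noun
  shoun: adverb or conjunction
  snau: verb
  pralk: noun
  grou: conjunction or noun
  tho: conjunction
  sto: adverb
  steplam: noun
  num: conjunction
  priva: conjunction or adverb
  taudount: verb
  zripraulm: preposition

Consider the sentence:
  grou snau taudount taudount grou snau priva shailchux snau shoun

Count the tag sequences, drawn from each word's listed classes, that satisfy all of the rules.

3

Candidates per position — 1:grou {conjunction,noun}; 2:snau {verb}; 3:taudount {verb}; 4:taudount {verb}; 5:grou {conjunction,noun}; 6:snau {verb}; 7:priva {conjunction,adverb}; 8:shailchux {adverb,noun}; 9:snau {verb}; 10:shoun {adverb,conjunction}.
There are 32 candidate sequences in total.
The sequences that satisfy every rule: noun verb verb verb noun verb conjunction adverb verb adverb; noun verb verb verb noun verb adverb adverb verb adverb; noun verb verb verb noun verb adverb noun verb adverb.
Count = 3.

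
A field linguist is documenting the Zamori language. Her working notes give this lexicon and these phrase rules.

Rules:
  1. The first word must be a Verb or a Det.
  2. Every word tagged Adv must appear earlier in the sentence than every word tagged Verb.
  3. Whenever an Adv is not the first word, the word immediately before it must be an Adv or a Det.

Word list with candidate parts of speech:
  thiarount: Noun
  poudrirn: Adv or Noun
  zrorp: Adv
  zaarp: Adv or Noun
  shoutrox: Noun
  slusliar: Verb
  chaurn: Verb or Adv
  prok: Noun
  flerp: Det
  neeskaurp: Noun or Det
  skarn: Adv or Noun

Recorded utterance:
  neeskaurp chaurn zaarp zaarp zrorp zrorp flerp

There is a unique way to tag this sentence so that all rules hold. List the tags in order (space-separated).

Det Adv Adv Adv Adv Adv Det

Candidates per position — 1:neeskaurp {Noun,Det}; 2:chaurn {Verb,Adv}; 3:zaarp {Adv,Noun}; 4:zaarp {Adv,Noun}; 5:zrorp {Adv}; 6:zrorp {Adv}; 7:flerp {Det}.
If word 1 were Noun, no tagging could satisfy rule 1; so word 1 is Det.
If word 2 were Verb, no tagging could satisfy rule 2; so word 2 is Adv.
If word 3 were Noun, no tagging could satisfy rule 3; so word 3 is Adv.
If word 4 were Noun, no tagging could satisfy rule 3; so word 4 is Adv.
The only consistent sequence is: Det Adv Adv Adv Adv Adv Det.
Verifying each rule — rule 1 satisfied; rule 2 satisfied; rule 3 satisfied.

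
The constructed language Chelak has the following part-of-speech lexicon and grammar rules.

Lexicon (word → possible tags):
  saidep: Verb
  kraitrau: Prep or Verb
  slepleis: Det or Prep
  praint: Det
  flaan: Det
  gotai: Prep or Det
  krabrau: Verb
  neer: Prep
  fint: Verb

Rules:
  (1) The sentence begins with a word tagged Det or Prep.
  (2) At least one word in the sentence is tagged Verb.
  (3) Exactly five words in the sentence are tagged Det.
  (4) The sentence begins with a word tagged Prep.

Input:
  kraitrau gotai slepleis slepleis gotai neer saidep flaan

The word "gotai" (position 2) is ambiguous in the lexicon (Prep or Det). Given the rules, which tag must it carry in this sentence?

Candidates per position — 1:kraitrau {Prep,Verb}; 2:gotai {Prep,Det}; 3:slepleis {Det,Prep}; 4:slepleis {Det,Prep}; 5:gotai {Prep,Det}; 6:neer {Prep}; 7:saidep {Verb}; 8:flaan {Det}.
Position 1: tagging it Verb would leave rule 1 unsatisfiable, so it must be Prep.
Position 2: tagging it Prep would leave rule 3 unsatisfiable, so it must be Det.
Position 3: tagging it Prep would leave rule 3 unsatisfiable, so it must be Det.
Position 4: tagging it Prep would leave rule 3 unsatisfiable, so it must be Det.
Position 5: tagging it Prep would leave rule 3 unsatisfiable, so it must be Det.
That leaves exactly one tagging: Prep Det Det Det Det Prep Verb Det.
Checking: rule 1 satisfied; rule 2 satisfied; rule 3 satisfied; rule 4 satisfied.

Det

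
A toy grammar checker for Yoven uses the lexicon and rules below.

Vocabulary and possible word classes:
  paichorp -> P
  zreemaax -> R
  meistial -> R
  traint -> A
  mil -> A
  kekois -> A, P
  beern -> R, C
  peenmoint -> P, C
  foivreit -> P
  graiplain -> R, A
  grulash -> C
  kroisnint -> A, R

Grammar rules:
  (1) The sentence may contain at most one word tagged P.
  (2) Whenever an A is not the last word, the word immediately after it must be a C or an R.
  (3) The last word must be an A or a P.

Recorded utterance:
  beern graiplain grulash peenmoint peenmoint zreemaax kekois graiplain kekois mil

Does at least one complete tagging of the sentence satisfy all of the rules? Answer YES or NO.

YES

Candidates per position — 1:beern {R,C}; 2:graiplain {R,A}; 3:grulash {C}; 4:peenmoint {P,C}; 5:peenmoint {P,C}; 6:zreemaax {R}; 7:kekois {A,P}; 8:graiplain {R,A}; 9:kekois {A,P}; 10:mil {A}.
One satisfying assignment: R R C C C R A R P A.
Checking: rule 1 satisfied; rule 2 satisfied; rule 3 satisfied.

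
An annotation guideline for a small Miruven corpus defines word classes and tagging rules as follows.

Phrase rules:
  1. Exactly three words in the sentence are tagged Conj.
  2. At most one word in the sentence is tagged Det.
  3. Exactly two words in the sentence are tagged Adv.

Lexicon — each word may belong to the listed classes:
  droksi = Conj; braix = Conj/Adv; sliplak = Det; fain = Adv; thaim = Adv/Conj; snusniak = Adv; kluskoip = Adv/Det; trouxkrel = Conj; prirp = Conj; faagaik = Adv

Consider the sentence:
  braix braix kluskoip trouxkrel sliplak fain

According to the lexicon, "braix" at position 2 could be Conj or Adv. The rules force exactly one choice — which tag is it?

Conj

Candidates per position — 1:braix {Conj,Adv}; 2:braix {Conj,Adv}; 3:kluskoip {Adv,Det}; 4:trouxkrel {Conj}; 5:sliplak {Det}; 6:fain {Adv}.
Position 1: tagging it Adv would leave rule 1 unsatisfiable, so it must be Conj.
Position 2: tagging it Adv would leave rule 1 unsatisfiable, so it must be Conj.
Position 3: tagging it Det would leave rule 2 unsatisfiable, so it must be Adv.
So the tagging must be: Conj Conj Adv Conj Det Adv.
Rule-by-rule: rule 1 holds; rule 2 holds; rule 3 holds.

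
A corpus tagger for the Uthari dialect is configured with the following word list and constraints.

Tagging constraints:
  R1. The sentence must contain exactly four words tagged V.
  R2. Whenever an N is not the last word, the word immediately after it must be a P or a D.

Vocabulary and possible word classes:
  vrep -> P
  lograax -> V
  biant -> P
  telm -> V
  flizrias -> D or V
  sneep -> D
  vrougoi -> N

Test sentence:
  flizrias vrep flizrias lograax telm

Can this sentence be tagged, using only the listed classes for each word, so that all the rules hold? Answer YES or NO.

YES

Candidates per position — 1:flizrias {D,V}; 2:vrep {P}; 3:flizrias {D,V}; 4:lograax {V}; 5:telm {V}.
One satisfying assignment: V P V V V.
Checking: rule 1 ok; rule 2 ok.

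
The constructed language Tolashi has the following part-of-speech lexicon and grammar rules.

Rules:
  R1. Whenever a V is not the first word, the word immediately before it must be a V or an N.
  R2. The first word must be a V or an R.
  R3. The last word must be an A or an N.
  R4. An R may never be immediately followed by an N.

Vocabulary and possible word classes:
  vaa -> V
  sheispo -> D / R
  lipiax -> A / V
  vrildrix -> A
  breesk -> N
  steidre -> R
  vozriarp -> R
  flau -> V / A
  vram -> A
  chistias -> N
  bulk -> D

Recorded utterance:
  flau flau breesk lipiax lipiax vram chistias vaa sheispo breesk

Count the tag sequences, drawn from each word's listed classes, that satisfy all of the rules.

Candidates per position — 1:flau {V,A}; 2:flau {V,A}; 3:breesk {N}; 4:lipiax {A,V}; 5:lipiax {A,V}; 6:vram {A}; 7:chistias {N}; 8:vaa {V}; 9:sheispo {D,R}; 10:breesk {N}.
There are 32 candidate sequences in total.
Checking each against the rules leaves 6 sequences.
Count = 6.

6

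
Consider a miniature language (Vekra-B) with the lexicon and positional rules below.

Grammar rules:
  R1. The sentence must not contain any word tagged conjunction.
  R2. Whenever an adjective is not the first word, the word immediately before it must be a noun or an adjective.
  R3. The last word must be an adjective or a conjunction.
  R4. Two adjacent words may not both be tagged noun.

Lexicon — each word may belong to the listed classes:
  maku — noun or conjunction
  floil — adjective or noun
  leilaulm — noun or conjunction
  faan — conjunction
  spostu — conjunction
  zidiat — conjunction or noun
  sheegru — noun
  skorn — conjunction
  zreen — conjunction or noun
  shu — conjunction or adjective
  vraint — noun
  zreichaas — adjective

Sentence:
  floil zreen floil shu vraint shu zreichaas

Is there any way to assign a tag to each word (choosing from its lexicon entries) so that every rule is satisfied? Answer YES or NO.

YES

Candidates per position — 1:floil {adjective,noun}; 2:zreen {conjunction,noun}; 3:floil {adjective,noun}; 4:shu {conjunction,adjective}; 5:vraint {noun}; 6:shu {conjunction,adjective}; 7:zreichaas {adjective}.
One satisfying assignment: adjective noun adjective adjective noun adjective adjective.
Checking: rule 1 satisfied; rule 2 satisfied; rule 3 satisfied; rule 4 satisfied.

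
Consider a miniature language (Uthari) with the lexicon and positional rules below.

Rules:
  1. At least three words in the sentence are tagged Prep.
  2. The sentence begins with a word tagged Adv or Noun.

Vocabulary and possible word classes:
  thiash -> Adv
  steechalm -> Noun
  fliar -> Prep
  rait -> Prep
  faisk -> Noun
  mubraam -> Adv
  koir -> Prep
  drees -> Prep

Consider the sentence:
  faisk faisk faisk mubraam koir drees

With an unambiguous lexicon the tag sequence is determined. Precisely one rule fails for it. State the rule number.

1

Fixed tagging: Noun Noun Noun Adv Prep Prep.
Rule check: R1 fails, R2 ok.
Only rule 1 fails.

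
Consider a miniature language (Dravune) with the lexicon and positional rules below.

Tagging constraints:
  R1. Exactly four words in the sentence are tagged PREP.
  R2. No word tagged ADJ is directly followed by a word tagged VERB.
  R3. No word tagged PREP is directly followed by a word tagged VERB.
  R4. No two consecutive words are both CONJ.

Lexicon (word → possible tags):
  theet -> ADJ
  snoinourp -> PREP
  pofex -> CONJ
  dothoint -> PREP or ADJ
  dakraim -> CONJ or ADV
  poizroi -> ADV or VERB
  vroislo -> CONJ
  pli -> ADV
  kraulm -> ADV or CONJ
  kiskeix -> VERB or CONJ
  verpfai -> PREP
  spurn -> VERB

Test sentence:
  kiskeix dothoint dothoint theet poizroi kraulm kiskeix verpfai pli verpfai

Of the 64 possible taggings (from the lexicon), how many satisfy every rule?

6

Candidates per position — 1:kiskeix {VERB,CONJ}; 2:dothoint {PREP,ADJ}; 3:dothoint {PREP,ADJ}; 4:theet {ADJ}; 5:poizroi {ADV,VERB}; 6:kraulm {ADV,CONJ}; 7:kiskeix {VERB,CONJ}; 8:verpfai {PREP}; 9:pli {ADV}; 10:verpfai {PREP}.
There are 64 candidate sequences in total.
Checking each against the rules leaves 6 sequences.
Count = 6.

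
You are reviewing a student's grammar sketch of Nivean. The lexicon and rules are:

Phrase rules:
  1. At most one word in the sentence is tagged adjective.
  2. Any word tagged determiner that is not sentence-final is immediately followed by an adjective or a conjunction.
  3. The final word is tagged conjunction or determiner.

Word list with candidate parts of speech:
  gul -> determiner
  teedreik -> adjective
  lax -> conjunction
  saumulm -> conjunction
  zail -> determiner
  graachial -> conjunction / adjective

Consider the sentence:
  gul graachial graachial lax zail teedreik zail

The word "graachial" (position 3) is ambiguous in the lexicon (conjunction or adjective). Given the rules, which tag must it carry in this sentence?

Candidates per position — 1:gul {determiner}; 2:graachial {conjunction,adjective}; 3:graachial {conjunction,adjective}; 4:lax {conjunction}; 5:zail {determiner}; 6:teedreik {adjective}; 7:zail {determiner}.
Word 2 cannot be adjective — rule 1 would then fail for every completion. It is conjunction.
Word 3 cannot be adjective — rule 1 would then fail for every completion. It is conjunction.
So the tagging must be: determiner conjunction conjunction conjunction determiner adjective determiner.
Verifying each rule — rule 1 ✓; rule 2 ✓; rule 3 ✓.

conjunction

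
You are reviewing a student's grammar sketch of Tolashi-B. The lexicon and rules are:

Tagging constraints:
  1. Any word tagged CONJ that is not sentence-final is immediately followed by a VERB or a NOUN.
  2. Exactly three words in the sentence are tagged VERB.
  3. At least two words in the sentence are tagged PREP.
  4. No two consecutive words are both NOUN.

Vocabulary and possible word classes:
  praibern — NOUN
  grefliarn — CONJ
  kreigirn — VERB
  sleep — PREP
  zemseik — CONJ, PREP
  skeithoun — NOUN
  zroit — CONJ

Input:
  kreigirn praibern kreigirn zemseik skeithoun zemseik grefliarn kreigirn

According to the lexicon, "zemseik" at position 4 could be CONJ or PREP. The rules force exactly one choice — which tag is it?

PREP

Candidates per position — 1:kreigirn {VERB}; 2:praibern {NOUN}; 3:kreigirn {VERB}; 4:zemseik {CONJ,PREP}; 5:skeithoun {NOUN}; 6:zemseik {CONJ,PREP}; 7:grefliarn {CONJ}; 8:kreigirn {VERB}.
Word 4 cannot be CONJ — rule 3 would then fail for every completion. It is PREP.
Word 6 cannot be CONJ — rule 1 would then fail for every completion. It is PREP.
That leaves exactly one tagging: VERB NOUN VERB PREP NOUN PREP CONJ VERB.
Verifying each rule — rule 1 holds; rule 2 holds; rule 3 holds; rule 4 holds.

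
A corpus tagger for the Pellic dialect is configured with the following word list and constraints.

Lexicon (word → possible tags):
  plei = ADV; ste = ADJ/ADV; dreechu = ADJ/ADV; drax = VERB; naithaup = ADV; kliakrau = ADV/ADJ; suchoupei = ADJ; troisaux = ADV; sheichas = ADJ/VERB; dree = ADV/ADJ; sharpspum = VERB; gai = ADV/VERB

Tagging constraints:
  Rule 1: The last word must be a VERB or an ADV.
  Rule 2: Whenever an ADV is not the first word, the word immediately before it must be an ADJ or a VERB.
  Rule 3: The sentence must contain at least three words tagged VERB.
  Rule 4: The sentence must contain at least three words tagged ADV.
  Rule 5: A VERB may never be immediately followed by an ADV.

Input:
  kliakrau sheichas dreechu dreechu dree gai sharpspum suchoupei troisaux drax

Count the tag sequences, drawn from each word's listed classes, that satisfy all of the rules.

Candidates per position — 1:kliakrau {ADV,ADJ}; 2:sheichas {ADJ,VERB}; 3:dreechu {ADJ,ADV}; 4:dreechu {ADJ,ADV}; 5:dree {ADV,ADJ}; 6:gai {ADV,VERB}; 7:sharpspum {VERB}; 8:suchoupei {ADJ}; 9:troisaux {ADV}; 10:drax {VERB}.
There are 64 candidate sequences in total.
Checking each against the rules leaves 10 sequences.
Count = 10.

10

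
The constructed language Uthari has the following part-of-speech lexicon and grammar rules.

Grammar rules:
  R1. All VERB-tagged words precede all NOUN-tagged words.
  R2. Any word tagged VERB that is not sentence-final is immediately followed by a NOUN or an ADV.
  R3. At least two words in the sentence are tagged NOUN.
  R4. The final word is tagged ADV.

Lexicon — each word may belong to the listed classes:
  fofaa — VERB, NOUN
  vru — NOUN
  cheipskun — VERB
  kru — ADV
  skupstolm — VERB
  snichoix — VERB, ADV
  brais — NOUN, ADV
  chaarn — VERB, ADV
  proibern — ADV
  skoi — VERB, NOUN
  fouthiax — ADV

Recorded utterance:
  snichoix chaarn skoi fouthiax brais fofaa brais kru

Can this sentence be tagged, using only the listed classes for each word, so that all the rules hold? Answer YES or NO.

YES

Candidates per position — 1:snichoix {VERB,ADV}; 2:chaarn {VERB,ADV}; 3:skoi {VERB,NOUN}; 4:fouthiax {ADV}; 5:brais {NOUN,ADV}; 6:fofaa {VERB,NOUN}; 7:brais {NOUN,ADV}; 8:kru {ADV}.
One satisfying assignment: ADV ADV NOUN ADV ADV NOUN NOUN ADV.
Checking: rule 1 ✓; rule 2 ✓; rule 3 ✓; rule 4 ✓.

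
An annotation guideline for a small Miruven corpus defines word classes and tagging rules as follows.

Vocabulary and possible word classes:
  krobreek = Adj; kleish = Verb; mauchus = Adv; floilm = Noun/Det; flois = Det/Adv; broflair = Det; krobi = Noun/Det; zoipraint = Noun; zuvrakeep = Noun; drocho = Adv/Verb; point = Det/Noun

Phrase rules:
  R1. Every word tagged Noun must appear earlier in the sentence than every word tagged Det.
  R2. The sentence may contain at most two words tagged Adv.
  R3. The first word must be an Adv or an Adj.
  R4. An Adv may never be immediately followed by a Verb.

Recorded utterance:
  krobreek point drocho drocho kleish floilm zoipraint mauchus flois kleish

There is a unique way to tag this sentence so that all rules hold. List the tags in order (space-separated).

Adj Noun Verb Verb Verb Noun Noun Adv Det Verb

Candidates per position — 1:krobreek {Adj}; 2:point {Det,Noun}; 3:drocho {Adv,Verb}; 4:drocho {Adv,Verb}; 5:kleish {Verb}; 6:floilm {Noun,Det}; 7:zoipraint {Noun}; 8:mauchus {Adv}; 9:flois {Det,Adv}; 10:kleish {Verb}.
Position 2: tagging it Det would leave rule 1 unsatisfiable, so it must be Noun.
Position 3: tagging it Adv would leave rule 4 unsatisfiable, so it must be Verb.
Position 4: tagging it Adv would leave rule 4 unsatisfiable, so it must be Verb.
Position 6: tagging it Det would leave rule 1 unsatisfiable, so it must be Noun.
Position 9: tagging it Adv would leave rule 4 unsatisfiable, so it must be Det.
That leaves exactly one tagging: Adj Noun Verb Verb Verb Noun Noun Adv Det Verb.
Verifying each rule — rule 1 holds; rule 2 holds; rule 3 holds; rule 4 holds.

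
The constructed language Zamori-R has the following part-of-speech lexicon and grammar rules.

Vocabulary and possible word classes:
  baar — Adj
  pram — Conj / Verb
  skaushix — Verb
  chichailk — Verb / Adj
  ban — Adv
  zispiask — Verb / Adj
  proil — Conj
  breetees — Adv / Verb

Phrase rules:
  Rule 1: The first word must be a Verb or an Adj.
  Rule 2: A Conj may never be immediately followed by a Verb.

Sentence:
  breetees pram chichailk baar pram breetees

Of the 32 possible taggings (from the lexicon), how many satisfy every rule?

Candidates per position — 1:breetees {Adv,Verb}; 2:pram {Conj,Verb}; 3:chichailk {Verb,Adj}; 4:baar {Adj}; 5:pram {Conj,Verb}; 6:breetees {Adv,Verb}.
There are 32 candidate sequences in total.
Checking each against the rules leaves 9 sequences.
Count = 9.

9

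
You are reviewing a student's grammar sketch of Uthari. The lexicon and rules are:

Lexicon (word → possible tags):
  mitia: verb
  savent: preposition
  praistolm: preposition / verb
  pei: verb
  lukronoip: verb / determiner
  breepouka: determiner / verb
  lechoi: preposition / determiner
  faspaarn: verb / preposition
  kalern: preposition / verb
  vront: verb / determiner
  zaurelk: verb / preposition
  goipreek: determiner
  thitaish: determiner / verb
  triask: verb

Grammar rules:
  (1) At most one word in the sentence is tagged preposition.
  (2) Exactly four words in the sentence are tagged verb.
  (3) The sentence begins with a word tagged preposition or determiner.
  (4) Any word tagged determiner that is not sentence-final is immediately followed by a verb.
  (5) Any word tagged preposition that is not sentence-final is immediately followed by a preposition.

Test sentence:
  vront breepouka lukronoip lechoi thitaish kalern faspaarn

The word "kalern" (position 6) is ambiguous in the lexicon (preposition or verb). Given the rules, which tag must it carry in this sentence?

verb

Candidates per position — 1:vront {verb,determiner}; 2:breepouka {determiner,verb}; 3:lukronoip {verb,determiner}; 4:lechoi {preposition,determiner}; 5:thitaish {determiner,verb}; 6:kalern {preposition,verb}; 7:faspaarn {verb,preposition}.
Position 1: verb is ruled out by rule 3; that leaves determiner.
Position 2: determiner is ruled out by rule 4; that leaves verb.
Position 3: determiner is ruled out by rule 4; that leaves verb.
Position 4: preposition is ruled out by rule 5; that leaves determiner.
Position 5: determiner is ruled out by rule 4; that leaves verb.
Position 6: the remaining choice is settled jointly with positions 7 — only verb at position 6 is part of a tagging that satisfies every rule.
So the tagging must be: determiner verb verb determiner verb verb preposition.
Rule-by-rule: rule 1 satisfied; rule 2 satisfied; rule 3 satisfied; rule 4 satisfied; rule 5 satisfied.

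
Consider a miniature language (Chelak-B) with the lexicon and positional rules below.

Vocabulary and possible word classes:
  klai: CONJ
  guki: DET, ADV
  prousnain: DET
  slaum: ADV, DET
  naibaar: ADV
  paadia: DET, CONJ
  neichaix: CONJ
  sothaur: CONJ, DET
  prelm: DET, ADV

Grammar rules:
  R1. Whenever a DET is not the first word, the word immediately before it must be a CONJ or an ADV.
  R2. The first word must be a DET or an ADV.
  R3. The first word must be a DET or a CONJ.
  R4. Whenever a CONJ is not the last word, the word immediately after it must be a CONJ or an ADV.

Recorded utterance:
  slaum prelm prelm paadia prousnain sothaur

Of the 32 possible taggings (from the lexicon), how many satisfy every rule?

Candidates per position — 1:slaum {ADV,DET}; 2:prelm {DET,ADV}; 3:prelm {DET,ADV}; 4:paadia {DET,CONJ}; 5:prousnain {DET}; 6:sothaur {CONJ,DET}.
There are 32 candidate sequences in total.
Every candidate sequence violates at least one rule; no consistent tagging exists.
Count = 0.

0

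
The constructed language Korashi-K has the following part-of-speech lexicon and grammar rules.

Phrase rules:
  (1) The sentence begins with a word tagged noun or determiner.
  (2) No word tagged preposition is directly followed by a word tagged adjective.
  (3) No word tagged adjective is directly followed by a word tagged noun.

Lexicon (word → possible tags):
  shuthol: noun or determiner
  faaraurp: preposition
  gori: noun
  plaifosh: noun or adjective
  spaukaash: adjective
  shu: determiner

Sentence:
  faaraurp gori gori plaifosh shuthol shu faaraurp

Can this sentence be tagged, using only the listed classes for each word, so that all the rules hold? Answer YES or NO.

NO

Candidates per position — 1:faaraurp {preposition}; 2:gori {noun}; 3:gori {noun}; 4:plaifosh {noun,adjective}; 5:shuthol {noun,determiner}; 6:shu {determiner}; 7:faaraurp {preposition}.
Rule 1 cannot be satisfied by any choice of tags from the lexicon.
So there is no consistent tagging.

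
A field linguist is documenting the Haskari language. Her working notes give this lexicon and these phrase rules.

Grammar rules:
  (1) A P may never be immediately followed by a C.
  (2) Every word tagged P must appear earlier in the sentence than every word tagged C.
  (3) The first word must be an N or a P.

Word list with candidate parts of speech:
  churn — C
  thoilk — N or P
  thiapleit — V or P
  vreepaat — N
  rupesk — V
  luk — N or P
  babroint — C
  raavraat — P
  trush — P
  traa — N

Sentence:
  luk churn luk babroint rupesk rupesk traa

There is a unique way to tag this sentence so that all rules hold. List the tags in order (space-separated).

N C N C V V N

Candidates per position — 1:luk {N,P}; 2:churn {C}; 3:luk {N,P}; 4:babroint {C}; 5:rupesk {V}; 6:rupesk {V}; 7:traa {N}.
Position 1: tagging it P would leave rule 1 unsatisfiable, so it must be N.
Position 3: tagging it P would leave rule 1 unsatisfiable, so it must be N.
The only consistent sequence is: N C N C V V N.
Check: rule 1 satisfied; rule 2 satisfied; rule 3 satisfied.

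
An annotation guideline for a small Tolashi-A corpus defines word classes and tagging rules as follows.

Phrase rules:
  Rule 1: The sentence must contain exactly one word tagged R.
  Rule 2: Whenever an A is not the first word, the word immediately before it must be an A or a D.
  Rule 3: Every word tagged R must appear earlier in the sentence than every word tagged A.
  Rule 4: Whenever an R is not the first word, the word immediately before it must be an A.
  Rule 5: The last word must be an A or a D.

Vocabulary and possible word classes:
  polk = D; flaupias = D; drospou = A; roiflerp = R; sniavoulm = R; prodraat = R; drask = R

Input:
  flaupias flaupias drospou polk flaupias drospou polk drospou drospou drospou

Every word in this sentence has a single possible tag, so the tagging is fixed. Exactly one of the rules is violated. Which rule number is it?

Fixed tagging: D D A D D A D A A A.
Applying the rules: R1 fail, R2 pass, R3 pass, R4 pass, R5 pass.
Only rule 1 fails.

1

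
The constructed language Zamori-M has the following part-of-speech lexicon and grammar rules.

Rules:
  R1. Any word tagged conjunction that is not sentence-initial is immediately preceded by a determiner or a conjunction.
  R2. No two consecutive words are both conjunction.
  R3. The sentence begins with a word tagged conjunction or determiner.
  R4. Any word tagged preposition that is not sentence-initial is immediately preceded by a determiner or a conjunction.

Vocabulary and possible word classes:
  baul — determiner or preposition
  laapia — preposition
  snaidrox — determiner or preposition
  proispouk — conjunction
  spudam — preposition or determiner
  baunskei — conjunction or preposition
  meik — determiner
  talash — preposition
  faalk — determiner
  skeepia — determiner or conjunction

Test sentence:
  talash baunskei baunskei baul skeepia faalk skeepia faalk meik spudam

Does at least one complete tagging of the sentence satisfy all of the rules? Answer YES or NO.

NO

Candidates per position — 1:talash {preposition}; 2:baunskei {conjunction,preposition}; 3:baunskei {conjunction,preposition}; 4:baul {determiner,preposition}; 5:skeepia {determiner,conjunction}; 6:faalk {determiner}; 7:skeepia {determiner,conjunction}; 8:faalk {determiner}; 9:meik {determiner}; 10:spudam {preposition,determiner}.
Rule 3 cannot be satisfied by any choice of tags from the lexicon.
So there is no consistent tagging.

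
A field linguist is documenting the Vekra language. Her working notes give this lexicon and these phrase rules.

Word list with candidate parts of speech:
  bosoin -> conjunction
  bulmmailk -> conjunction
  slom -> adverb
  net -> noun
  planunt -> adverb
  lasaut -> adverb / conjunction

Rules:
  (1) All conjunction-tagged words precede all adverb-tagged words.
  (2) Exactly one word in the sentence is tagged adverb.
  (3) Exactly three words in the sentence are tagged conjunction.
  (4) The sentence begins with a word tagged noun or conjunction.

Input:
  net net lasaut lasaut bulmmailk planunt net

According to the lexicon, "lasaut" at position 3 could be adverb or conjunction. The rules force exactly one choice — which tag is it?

conjunction

Candidates per position — 1:net {noun}; 2:net {noun}; 3:lasaut {adverb,conjunction}; 4:lasaut {adverb,conjunction}; 5:bulmmailk {conjunction}; 6:planunt {adverb}; 7:net {noun}.
If word 3 were adverb, no tagging could satisfy rule 1; so word 3 is conjunction.
If word 4 were adverb, no tagging could satisfy rule 1; so word 4 is conjunction.
The unique satisfying tagging is: noun noun conjunction conjunction conjunction adverb noun.
Rule-by-rule: rule 1 ok; rule 2 ok; rule 3 ok; rule 4 ok.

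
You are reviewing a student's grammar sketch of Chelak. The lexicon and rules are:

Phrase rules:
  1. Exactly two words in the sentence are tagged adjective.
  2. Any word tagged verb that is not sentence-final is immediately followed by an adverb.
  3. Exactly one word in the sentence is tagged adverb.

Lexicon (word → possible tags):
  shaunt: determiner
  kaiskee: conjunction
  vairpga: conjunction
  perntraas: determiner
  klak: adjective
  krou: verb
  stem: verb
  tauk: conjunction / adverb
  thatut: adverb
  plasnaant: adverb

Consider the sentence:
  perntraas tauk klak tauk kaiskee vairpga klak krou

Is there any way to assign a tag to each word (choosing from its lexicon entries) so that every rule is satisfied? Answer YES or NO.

Candidates per position — 1:perntraas {determiner}; 2:tauk {conjunction,adverb}; 3:klak {adjective}; 4:tauk {conjunction,adverb}; 5:kaiskee {conjunction}; 6:vairpga {conjunction}; 7:klak {adjective}; 8:krou {verb}.
One satisfying assignment: determiner conjunction adjective adverb conjunction conjunction adjective verb.
Verifying each rule — rule 1 ok; rule 2 ok; rule 3 ok.

YES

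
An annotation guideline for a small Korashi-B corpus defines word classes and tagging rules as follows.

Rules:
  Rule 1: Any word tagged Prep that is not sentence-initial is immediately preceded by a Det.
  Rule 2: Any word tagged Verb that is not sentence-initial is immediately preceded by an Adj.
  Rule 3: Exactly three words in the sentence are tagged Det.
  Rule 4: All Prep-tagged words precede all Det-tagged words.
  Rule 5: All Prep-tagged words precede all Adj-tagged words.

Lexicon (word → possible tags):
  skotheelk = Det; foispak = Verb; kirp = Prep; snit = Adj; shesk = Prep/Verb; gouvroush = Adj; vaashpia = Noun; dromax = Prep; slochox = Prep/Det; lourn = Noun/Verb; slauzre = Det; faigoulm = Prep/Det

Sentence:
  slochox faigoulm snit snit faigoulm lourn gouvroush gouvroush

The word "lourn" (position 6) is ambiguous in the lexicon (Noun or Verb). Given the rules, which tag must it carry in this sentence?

Noun

Candidates per position — 1:slochox {Prep,Det}; 2:faigoulm {Prep,Det}; 3:snit {Adj}; 4:snit {Adj}; 5:faigoulm {Prep,Det}; 6:lourn {Noun,Verb}; 7:gouvroush {Adj}; 8:gouvroush {Adj}.
If word 1 were Prep, no tagging could satisfy rule 3; so word 1 is Det.
If word 2 were Prep, no tagging could satisfy rule 3; so word 2 is Det.
If word 5 were Prep, no tagging could satisfy rule 1; so word 5 is Det.
If word 6 were Verb, no tagging could satisfy rule 2; so word 6 is Noun.
The unique satisfying tagging is: Det Det Adj Adj Det Noun Adj Adj.
Rule-by-rule: rule 1 holds; rule 2 holds; rule 3 holds; rule 4 holds; rule 5 holds.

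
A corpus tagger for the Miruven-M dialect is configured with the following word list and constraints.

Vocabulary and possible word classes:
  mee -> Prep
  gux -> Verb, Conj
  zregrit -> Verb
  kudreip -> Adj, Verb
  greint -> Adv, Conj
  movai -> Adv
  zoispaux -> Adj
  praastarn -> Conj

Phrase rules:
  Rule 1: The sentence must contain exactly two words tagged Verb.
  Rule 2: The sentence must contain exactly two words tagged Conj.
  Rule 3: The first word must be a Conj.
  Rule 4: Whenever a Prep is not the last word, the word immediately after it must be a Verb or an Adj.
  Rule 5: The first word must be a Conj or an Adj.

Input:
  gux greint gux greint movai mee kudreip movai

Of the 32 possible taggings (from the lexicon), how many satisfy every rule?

Candidates per position — 1:gux {Verb,Conj}; 2:greint {Adv,Conj}; 3:gux {Verb,Conj}; 4:greint {Adv,Conj}; 5:movai {Adv}; 6:mee {Prep}; 7:kudreip {Adj,Verb}; 8:movai {Adv}.
There are 32 candidate sequences in total.
The sequences that satisfy every rule: Conj Adv Verb Conj Adv Prep Verb Adv; Conj Conj Verb Adv Adv Prep Verb Adv.
Count = 2.

2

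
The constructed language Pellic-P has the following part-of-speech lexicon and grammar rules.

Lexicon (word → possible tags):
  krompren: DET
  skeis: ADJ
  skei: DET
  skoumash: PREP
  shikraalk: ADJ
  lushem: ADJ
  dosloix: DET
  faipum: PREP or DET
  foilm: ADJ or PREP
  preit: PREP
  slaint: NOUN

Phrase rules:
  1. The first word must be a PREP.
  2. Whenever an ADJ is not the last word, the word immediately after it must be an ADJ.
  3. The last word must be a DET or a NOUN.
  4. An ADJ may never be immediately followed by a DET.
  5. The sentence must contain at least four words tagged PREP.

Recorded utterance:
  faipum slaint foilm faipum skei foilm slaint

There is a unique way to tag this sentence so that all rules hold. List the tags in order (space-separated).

Candidates per position — 1:faipum {PREP,DET}; 2:slaint {NOUN}; 3:foilm {ADJ,PREP}; 4:faipum {PREP,DET}; 5:skei {DET}; 6:foilm {ADJ,PREP}; 7:slaint {NOUN}.
Position 1: DET is ruled out by rule 1; that leaves PREP.
Position 3: ADJ is ruled out by rule 2; that leaves PREP.
Position 4: DET is ruled out by rule 5; that leaves PREP.
Position 6: ADJ is ruled out by rule 2; that leaves PREP.
The unique satisfying tagging is: PREP NOUN PREP PREP DET PREP NOUN.
Check: rule 1 ok; rule 2 ok; rule 3 ok; rule 4 ok; rule 5 ok.

PREP NOUN PREP PREP DET PREP NOUN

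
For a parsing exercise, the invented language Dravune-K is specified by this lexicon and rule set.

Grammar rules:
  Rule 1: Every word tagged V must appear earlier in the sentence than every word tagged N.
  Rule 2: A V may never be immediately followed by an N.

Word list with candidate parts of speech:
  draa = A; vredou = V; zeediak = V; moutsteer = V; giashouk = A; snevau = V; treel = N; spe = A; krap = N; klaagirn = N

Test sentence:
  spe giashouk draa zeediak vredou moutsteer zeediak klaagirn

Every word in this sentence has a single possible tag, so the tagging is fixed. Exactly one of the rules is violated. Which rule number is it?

2

Fixed tagging: A A A V V V V N.
Checking each rule: R1 ✓, R2 ✗.
Only rule 2 fails.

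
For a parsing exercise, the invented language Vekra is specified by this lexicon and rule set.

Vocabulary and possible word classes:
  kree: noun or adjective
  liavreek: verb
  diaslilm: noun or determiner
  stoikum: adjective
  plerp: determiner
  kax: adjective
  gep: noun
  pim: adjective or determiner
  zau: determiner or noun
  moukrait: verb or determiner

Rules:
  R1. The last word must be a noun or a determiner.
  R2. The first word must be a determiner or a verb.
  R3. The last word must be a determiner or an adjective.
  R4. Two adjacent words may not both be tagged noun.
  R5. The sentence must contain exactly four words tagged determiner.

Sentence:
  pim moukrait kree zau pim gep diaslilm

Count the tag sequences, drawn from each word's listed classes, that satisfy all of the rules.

Candidates per position — 1:pim {adjective,determiner}; 2:moukrait {verb,determiner}; 3:kree {noun,adjective}; 4:zau {determiner,noun}; 5:pim {adjective,determiner}; 6:gep {noun}; 7:diaslilm {noun,determiner}.
There are 64 candidate sequences in total.
The sequences that satisfy every rule: determiner verb noun determiner determiner noun determiner; determiner verb adjective determiner determiner noun determiner; determiner determiner noun determiner adjective noun determiner; determiner determiner adjective determiner adjective noun determiner; determiner determiner adjective noun determiner noun determiner.
Count = 5.

5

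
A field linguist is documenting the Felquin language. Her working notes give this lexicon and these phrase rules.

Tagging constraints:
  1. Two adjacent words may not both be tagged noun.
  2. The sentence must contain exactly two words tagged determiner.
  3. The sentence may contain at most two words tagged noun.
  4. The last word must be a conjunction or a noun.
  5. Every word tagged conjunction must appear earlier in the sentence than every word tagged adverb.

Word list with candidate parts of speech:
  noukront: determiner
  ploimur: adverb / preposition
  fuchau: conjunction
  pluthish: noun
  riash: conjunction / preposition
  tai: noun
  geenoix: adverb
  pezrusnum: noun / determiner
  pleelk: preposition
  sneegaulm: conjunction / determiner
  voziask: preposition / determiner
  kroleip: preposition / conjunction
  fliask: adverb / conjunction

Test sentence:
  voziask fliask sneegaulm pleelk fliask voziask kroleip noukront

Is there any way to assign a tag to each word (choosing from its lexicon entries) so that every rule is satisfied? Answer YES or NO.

NO

Candidates per position — 1:voziask {preposition,determiner}; 2:fliask {adverb,conjunction}; 3:sneegaulm {conjunction,determiner}; 4:pleelk {preposition}; 5:fliask {adverb,conjunction}; 6:voziask {preposition,determiner}; 7:kroleip {preposition,conjunction}; 8:noukront {determiner}.
Rule 4 cannot be satisfied by any choice of tags from the lexicon.
So there is no consistent tagging.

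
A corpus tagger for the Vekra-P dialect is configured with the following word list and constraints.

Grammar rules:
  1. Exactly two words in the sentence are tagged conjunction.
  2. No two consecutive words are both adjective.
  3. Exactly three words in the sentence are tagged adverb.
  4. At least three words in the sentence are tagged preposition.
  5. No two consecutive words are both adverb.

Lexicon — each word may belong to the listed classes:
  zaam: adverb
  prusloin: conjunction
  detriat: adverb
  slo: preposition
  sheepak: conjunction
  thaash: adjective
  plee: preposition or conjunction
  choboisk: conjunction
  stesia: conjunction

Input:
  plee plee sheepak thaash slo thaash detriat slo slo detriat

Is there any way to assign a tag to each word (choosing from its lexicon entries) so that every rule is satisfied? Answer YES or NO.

Candidates per position — 1:plee {preposition,conjunction}; 2:plee {preposition,conjunction}; 3:sheepak {conjunction}; 4:thaash {adjective}; 5:slo {preposition}; 6:thaash {adjective}; 7:detriat {adverb}; 8:slo {preposition}; 9:slo {preposition}; 10:detriat {adverb}.
Rule 3 cannot be satisfied by any choice of tags from the lexicon.
So there is no consistent tagging.

NO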